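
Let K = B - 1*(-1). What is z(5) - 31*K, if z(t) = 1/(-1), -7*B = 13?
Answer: 179/7 ≈ 25.571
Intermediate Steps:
B = -13/7 (B = -⅐*13 = -13/7 ≈ -1.8571)
z(t) = -1
K = -6/7 (K = -13/7 - 1*(-1) = -13/7 + 1 = -6/7 ≈ -0.85714)
z(5) - 31*K = -1 - 31*(-6/7) = -1 + 186/7 = 179/7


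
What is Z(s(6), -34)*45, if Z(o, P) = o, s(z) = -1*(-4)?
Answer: 180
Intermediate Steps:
s(z) = 4
Z(s(6), -34)*45 = 4*45 = 180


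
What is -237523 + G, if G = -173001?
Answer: -410524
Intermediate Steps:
-237523 + G = -237523 - 173001 = -410524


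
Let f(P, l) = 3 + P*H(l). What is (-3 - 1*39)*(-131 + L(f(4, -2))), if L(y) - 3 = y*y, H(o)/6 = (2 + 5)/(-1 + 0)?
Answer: -1138074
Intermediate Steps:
H(o) = -42 (H(o) = 6*((2 + 5)/(-1 + 0)) = 6*(7/(-1)) = 6*(7*(-1)) = 6*(-7) = -42)
f(P, l) = 3 - 42*P (f(P, l) = 3 + P*(-42) = 3 - 42*P)
L(y) = 3 + y² (L(y) = 3 + y*y = 3 + y²)
(-3 - 1*39)*(-131 + L(f(4, -2))) = (-3 - 1*39)*(-131 + (3 + (3 - 42*4)²)) = (-3 - 39)*(-131 + (3 + (3 - 168)²)) = -42*(-131 + (3 + (-165)²)) = -42*(-131 + (3 + 27225)) = -42*(-131 + 27228) = -42*27097 = -1138074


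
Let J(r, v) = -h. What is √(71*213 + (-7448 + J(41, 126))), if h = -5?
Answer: 16*√30 ≈ 87.636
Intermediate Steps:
J(r, v) = 5 (J(r, v) = -1*(-5) = 5)
√(71*213 + (-7448 + J(41, 126))) = √(71*213 + (-7448 + 5)) = √(15123 - 7443) = √7680 = 16*√30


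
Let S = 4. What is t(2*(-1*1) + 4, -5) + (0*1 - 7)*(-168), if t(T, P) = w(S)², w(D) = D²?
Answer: 1432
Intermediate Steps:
t(T, P) = 256 (t(T, P) = (4²)² = 16² = 256)
t(2*(-1*1) + 4, -5) + (0*1 - 7)*(-168) = 256 + (0*1 - 7)*(-168) = 256 + (0 - 7)*(-168) = 256 - 7*(-168) = 256 + 1176 = 1432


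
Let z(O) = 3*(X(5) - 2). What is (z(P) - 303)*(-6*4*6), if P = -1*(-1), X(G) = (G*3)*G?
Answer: 12096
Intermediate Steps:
X(G) = 3*G**2 (X(G) = (3*G)*G = 3*G**2)
P = 1
z(O) = 219 (z(O) = 3*(3*5**2 - 2) = 3*(3*25 - 2) = 3*(75 - 2) = 3*73 = 219)
(z(P) - 303)*(-6*4*6) = (219 - 303)*(-6*4*6) = -(-2016)*6 = -84*(-144) = 12096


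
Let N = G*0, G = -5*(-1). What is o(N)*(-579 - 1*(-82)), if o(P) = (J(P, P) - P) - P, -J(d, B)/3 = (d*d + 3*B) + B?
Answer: 0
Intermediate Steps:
J(d, B) = -12*B - 3*d² (J(d, B) = -3*((d*d + 3*B) + B) = -3*((d² + 3*B) + B) = -3*(d² + 4*B) = -12*B - 3*d²)
G = 5
N = 0 (N = 5*0 = 0)
o(P) = -14*P - 3*P² (o(P) = ((-12*P - 3*P²) - P) - P = (-13*P - 3*P²) - P = -14*P - 3*P²)
o(N)*(-579 - 1*(-82)) = (0*(-14 - 3*0))*(-579 - 1*(-82)) = (0*(-14 + 0))*(-579 + 82) = (0*(-14))*(-497) = 0*(-497) = 0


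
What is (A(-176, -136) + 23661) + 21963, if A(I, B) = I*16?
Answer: 42808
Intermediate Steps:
A(I, B) = 16*I
(A(-176, -136) + 23661) + 21963 = (16*(-176) + 23661) + 21963 = (-2816 + 23661) + 21963 = 20845 + 21963 = 42808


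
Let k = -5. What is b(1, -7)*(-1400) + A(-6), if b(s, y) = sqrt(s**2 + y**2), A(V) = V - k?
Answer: -1 - 7000*sqrt(2) ≈ -9900.5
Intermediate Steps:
A(V) = 5 + V (A(V) = V - 1*(-5) = V + 5 = 5 + V)
b(1, -7)*(-1400) + A(-6) = sqrt(1**2 + (-7)**2)*(-1400) + (5 - 6) = sqrt(1 + 49)*(-1400) - 1 = sqrt(50)*(-1400) - 1 = (5*sqrt(2))*(-1400) - 1 = -7000*sqrt(2) - 1 = -1 - 7000*sqrt(2)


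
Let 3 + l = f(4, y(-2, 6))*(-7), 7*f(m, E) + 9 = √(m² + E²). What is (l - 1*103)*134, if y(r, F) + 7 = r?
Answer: -12998 - 134*√97 ≈ -14318.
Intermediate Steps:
y(r, F) = -7 + r
f(m, E) = -9/7 + √(E² + m²)/7 (f(m, E) = -9/7 + √(m² + E²)/7 = -9/7 + √(E² + m²)/7)
l = 6 - √97 (l = -3 + (-9/7 + √((-7 - 2)² + 4²)/7)*(-7) = -3 + (-9/7 + √((-9)² + 16)/7)*(-7) = -3 + (-9/7 + √(81 + 16)/7)*(-7) = -3 + (-9/7 + √97/7)*(-7) = -3 + (9 - √97) = 6 - √97 ≈ -3.8489)
(l - 1*103)*134 = ((6 - √97) - 1*103)*134 = ((6 - √97) - 103)*134 = (-97 - √97)*134 = -12998 - 134*√97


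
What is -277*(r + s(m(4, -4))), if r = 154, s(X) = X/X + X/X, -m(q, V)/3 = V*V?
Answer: -43212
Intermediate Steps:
m(q, V) = -3*V² (m(q, V) = -3*V*V = -3*V²)
s(X) = 2 (s(X) = 1 + 1 = 2)
-277*(r + s(m(4, -4))) = -277*(154 + 2) = -277*156 = -43212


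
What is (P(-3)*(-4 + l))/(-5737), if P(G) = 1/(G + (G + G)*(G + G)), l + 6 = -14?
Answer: 8/63107 ≈ 0.00012677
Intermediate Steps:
l = -20 (l = -6 - 14 = -20)
P(G) = 1/(G + 4*G²) (P(G) = 1/(G + (2*G)*(2*G)) = 1/(G + 4*G²))
(P(-3)*(-4 + l))/(-5737) = ((1/((-3)*(1 + 4*(-3))))*(-4 - 20))/(-5737) = (-1/(3*(1 - 12))*(-24))*(-1/5737) = (-⅓/(-11)*(-24))*(-1/5737) = (-⅓*(-1/11)*(-24))*(-1/5737) = ((1/33)*(-24))*(-1/5737) = -8/11*(-1/5737) = 8/63107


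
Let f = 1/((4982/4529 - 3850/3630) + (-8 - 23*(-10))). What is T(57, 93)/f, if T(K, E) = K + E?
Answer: 1659267250/49819 ≈ 33306.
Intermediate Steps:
T(K, E) = E + K
f = 149457/33185345 (f = 1/((4982*(1/4529) - 3850*1/3630) + (-8 + 230)) = 1/((4982/4529 - 35/33) + 222) = 1/(5891/149457 + 222) = 1/(33185345/149457) = 149457/33185345 ≈ 0.0045037)
T(57, 93)/f = (93 + 57)/(149457/33185345) = 150*(33185345/149457) = 1659267250/49819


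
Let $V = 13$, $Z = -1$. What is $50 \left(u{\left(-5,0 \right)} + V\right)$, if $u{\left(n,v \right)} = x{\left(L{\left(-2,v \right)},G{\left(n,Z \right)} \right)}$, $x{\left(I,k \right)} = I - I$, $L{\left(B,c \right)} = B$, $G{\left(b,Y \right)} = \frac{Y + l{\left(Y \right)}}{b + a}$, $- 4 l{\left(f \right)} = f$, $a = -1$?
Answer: $650$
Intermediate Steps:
$l{\left(f \right)} = - \frac{f}{4}$
$G{\left(b,Y \right)} = \frac{3 Y}{4 \left(-1 + b\right)}$ ($G{\left(b,Y \right)} = \frac{Y - \frac{Y}{4}}{b - 1} = \frac{\frac{3}{4} Y}{-1 + b} = \frac{3 Y}{4 \left(-1 + b\right)}$)
$x{\left(I,k \right)} = 0$
$u{\left(n,v \right)} = 0$
$50 \left(u{\left(-5,0 \right)} + V\right) = 50 \left(0 + 13\right) = 50 \cdot 13 = 650$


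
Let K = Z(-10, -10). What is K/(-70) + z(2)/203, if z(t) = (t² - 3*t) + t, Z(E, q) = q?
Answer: ⅐ ≈ 0.14286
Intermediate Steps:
z(t) = t² - 2*t
K = -10
K/(-70) + z(2)/203 = -10/(-70) + (2*(-2 + 2))/203 = -10*(-1/70) + (2*0)*(1/203) = ⅐ + 0*(1/203) = ⅐ + 0 = ⅐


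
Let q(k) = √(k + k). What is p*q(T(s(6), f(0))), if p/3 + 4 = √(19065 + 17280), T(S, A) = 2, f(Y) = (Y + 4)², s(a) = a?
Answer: -24 + 6*√36345 ≈ 1119.9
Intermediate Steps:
f(Y) = (4 + Y)²
q(k) = √2*√k (q(k) = √(2*k) = √2*√k)
p = -12 + 3*√36345 (p = -12 + 3*√(19065 + 17280) = -12 + 3*√36345 ≈ 559.93)
p*q(T(s(6), f(0))) = (-12 + 3*√36345)*(√2*√2) = (-12 + 3*√36345)*2 = -24 + 6*√36345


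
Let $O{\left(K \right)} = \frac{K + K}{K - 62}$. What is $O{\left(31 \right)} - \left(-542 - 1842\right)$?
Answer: $2382$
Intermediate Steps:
$O{\left(K \right)} = \frac{2 K}{-62 + K}$
$O{\left(31 \right)} - \left(-542 - 1842\right) = 2 \cdot 31 \frac{1}{-62 + 31} - \left(-542 - 1842\right) = 2 \cdot 31 \frac{1}{-31} - -2384 = 2 \cdot 31 \left(- \frac{1}{31}\right) + 2384 = -2 + 2384 = 2382$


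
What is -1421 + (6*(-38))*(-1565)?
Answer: 355399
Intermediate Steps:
-1421 + (6*(-38))*(-1565) = -1421 - 228*(-1565) = -1421 + 356820 = 355399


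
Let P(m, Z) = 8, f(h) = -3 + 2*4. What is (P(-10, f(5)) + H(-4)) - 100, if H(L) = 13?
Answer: -79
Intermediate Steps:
f(h) = 5 (f(h) = -3 + 8 = 5)
(P(-10, f(5)) + H(-4)) - 100 = (8 + 13) - 100 = 21 - 100 = -79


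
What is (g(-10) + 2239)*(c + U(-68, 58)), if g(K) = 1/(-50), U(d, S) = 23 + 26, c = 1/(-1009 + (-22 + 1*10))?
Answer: 2800292286/25525 ≈ 1.0971e+5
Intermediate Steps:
c = -1/1021 (c = 1/(-1009 + (-22 + 10)) = 1/(-1009 - 12) = 1/(-1021) = -1/1021 ≈ -0.00097943)
U(d, S) = 49
g(K) = -1/50
(g(-10) + 2239)*(c + U(-68, 58)) = (-1/50 + 2239)*(-1/1021 + 49) = (111949/50)*(50028/1021) = 2800292286/25525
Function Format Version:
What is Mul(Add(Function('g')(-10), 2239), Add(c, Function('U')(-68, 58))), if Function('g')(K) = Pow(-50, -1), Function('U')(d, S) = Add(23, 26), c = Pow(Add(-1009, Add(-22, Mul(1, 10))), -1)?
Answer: Rational(2800292286, 25525) ≈ 1.0971e+5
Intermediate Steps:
c = Rational(-1, 1021) (c = Pow(Add(-1009, Add(-22, 10)), -1) = Pow(Add(-1009, -12), -1) = Pow(-1021, -1) = Rational(-1, 1021) ≈ -0.00097943)
Function('U')(d, S) = 49
Function('g')(K) = Rational(-1, 50)
Mul(Add(Function('g')(-10), 2239), Add(c, Function('U')(-68, 58))) = Mul(Add(Rational(-1, 50), 2239), Add(Rational(-1, 1021), 49)) = Mul(Rational(111949, 50), Rational(50028, 1021)) = Rational(2800292286, 25525)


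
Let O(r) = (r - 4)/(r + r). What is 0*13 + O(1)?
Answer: -3/2 ≈ -1.5000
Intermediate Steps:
O(r) = (-4 + r)/(2*r) (O(r) = (-4 + r)/((2*r)) = (-4 + r)*(1/(2*r)) = (-4 + r)/(2*r))
0*13 + O(1) = 0*13 + (1/2)*(-4 + 1)/1 = 0 + (1/2)*1*(-3) = 0 - 3/2 = -3/2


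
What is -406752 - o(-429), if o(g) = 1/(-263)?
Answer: -106975775/263 ≈ -4.0675e+5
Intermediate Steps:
o(g) = -1/263
-406752 - o(-429) = -406752 - 1*(-1/263) = -406752 + 1/263 = -106975775/263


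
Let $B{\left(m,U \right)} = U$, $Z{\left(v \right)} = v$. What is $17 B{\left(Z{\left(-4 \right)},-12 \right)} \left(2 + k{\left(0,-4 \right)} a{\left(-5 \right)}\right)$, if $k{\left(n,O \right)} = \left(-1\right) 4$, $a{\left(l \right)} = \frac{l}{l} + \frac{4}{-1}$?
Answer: $-2856$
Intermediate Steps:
$a{\left(l \right)} = -3$ ($a{\left(l \right)} = 1 + 4 \left(-1\right) = 1 - 4 = -3$)
$k{\left(n,O \right)} = -4$
$17 B{\left(Z{\left(-4 \right)},-12 \right)} \left(2 + k{\left(0,-4 \right)} a{\left(-5 \right)}\right) = 17 \left(-12\right) \left(2 - -12\right) = - 204 \left(2 + 12\right) = \left(-204\right) 14 = -2856$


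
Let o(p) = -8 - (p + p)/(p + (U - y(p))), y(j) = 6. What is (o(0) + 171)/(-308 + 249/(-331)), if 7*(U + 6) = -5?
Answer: -53953/102197 ≈ -0.52793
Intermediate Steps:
U = -47/7 (U = -6 + (⅐)*(-5) = -6 - 5/7 = -47/7 ≈ -6.7143)
o(p) = -8 - 2*p/(-89/7 + p) (o(p) = -8 - (p + p)/(p + (-47/7 - 1*6)) = -8 - 2*p/(p + (-47/7 - 6)) = -8 - 2*p/(p - 89/7) = -8 - 2*p/(-89/7 + p))
(o(0) + 171)/(-308 + 249/(-331)) = (2*(356 - 35*0)/(-89 + 7*0) + 171)/(-308 + 249/(-331)) = (2*(356 + 0)/(-89 + 0) + 171)/(-308 + 249*(-1/331)) = (2*356/(-89) + 171)/(-308 - 249/331) = (2*(-1/89)*356 + 171)/(-102197/331) = (-8 + 171)*(-331/102197) = 163*(-331/102197) = -53953/102197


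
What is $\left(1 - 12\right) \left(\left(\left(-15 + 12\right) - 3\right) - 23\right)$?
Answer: $319$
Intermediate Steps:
$\left(1 - 12\right) \left(\left(\left(-15 + 12\right) - 3\right) - 23\right) = \left(1 - 12\right) \left(\left(-3 - 3\right) - 23\right) = - 11 \left(-6 - 23\right) = \left(-11\right) \left(-29\right) = 319$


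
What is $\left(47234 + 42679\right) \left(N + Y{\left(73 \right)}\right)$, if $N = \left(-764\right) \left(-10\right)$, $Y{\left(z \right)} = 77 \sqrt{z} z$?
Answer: $686935320 + 505400973 \sqrt{73} \approx 5.0051 \cdot 10^{9}$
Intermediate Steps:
$Y{\left(z \right)} = 77 z^{\frac{3}{2}}$
$N = 7640$
$\left(47234 + 42679\right) \left(N + Y{\left(73 \right)}\right) = \left(47234 + 42679\right) \left(7640 + 77 \cdot 73^{\frac{3}{2}}\right) = 89913 \left(7640 + 77 \cdot 73 \sqrt{73}\right) = 89913 \left(7640 + 5621 \sqrt{73}\right) = 686935320 + 505400973 \sqrt{73}$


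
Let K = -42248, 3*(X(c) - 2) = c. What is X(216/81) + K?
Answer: -380206/9 ≈ -42245.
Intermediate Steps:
X(c) = 2 + c/3
X(216/81) + K = (2 + (216/81)/3) - 42248 = (2 + (216*(1/81))/3) - 42248 = (2 + (⅓)*(8/3)) - 42248 = (2 + 8/9) - 42248 = 26/9 - 42248 = -380206/9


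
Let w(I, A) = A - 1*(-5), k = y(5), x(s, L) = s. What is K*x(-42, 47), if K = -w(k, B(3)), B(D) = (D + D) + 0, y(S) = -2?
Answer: 462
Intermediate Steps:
B(D) = 2*D (B(D) = 2*D + 0 = 2*D)
k = -2
w(I, A) = 5 + A (w(I, A) = A + 5 = 5 + A)
K = -11 (K = -(5 + 2*3) = -(5 + 6) = -1*11 = -11)
K*x(-42, 47) = -11*(-42) = 462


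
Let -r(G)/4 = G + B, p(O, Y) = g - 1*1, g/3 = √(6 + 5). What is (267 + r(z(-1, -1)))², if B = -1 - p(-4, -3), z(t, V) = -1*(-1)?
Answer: 70753 + 6312*√11 ≈ 91688.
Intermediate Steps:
g = 3*√11 (g = 3*√(6 + 5) = 3*√11 ≈ 9.9499)
z(t, V) = 1
p(O, Y) = -1 + 3*√11 (p(O, Y) = 3*√11 - 1*1 = 3*√11 - 1 = -1 + 3*√11)
B = -3*√11 (B = -1 - (-1 + 3*√11) = -1 + (1 - 3*√11) = -3*√11 ≈ -9.9499)
r(G) = -4*G + 12*√11 (r(G) = -4*(G - 3*√11) = -4*G + 12*√11)
(267 + r(z(-1, -1)))² = (267 + (-4*1 + 12*√11))² = (267 + (-4 + 12*√11))² = (263 + 12*√11)²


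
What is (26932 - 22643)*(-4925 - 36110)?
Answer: -175999115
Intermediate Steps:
(26932 - 22643)*(-4925 - 36110) = 4289*(-41035) = -175999115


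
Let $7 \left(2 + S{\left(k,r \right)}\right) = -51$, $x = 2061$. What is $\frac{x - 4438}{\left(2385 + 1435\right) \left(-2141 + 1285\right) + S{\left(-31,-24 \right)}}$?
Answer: $\frac{16639}{22889505} \approx 0.00072693$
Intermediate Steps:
$S{\left(k,r \right)} = - \frac{65}{7}$ ($S{\left(k,r \right)} = -2 + \frac{1}{7} \left(-51\right) = -2 - \frac{51}{7} = - \frac{65}{7}$)
$\frac{x - 4438}{\left(2385 + 1435\right) \left(-2141 + 1285\right) + S{\left(-31,-24 \right)}} = \frac{2061 - 4438}{\left(2385 + 1435\right) \left(-2141 + 1285\right) - \frac{65}{7}} = - \frac{2377}{3820 \left(-856\right) - \frac{65}{7}} = - \frac{2377}{-3269920 - \frac{65}{7}} = - \frac{2377}{- \frac{22889505}{7}} = \left(-2377\right) \left(- \frac{7}{22889505}\right) = \frac{16639}{22889505}$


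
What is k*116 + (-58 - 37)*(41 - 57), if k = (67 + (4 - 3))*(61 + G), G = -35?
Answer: 206608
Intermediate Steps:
k = 1768 (k = (67 + (4 - 3))*(61 - 35) = (67 + 1)*26 = 68*26 = 1768)
k*116 + (-58 - 37)*(41 - 57) = 1768*116 + (-58 - 37)*(41 - 57) = 205088 - 95*(-16) = 205088 + 1520 = 206608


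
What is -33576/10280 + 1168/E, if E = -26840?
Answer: -2853709/862235 ≈ -3.3097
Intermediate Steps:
-33576/10280 + 1168/E = -33576/10280 + 1168/(-26840) = -33576*1/10280 + 1168*(-1/26840) = -4197/1285 - 146/3355 = -2853709/862235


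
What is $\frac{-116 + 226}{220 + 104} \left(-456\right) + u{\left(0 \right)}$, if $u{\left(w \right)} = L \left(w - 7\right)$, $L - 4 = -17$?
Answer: $- \frac{1723}{27} \approx -63.815$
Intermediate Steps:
$L = -13$ ($L = 4 - 17 = -13$)
$u{\left(w \right)} = 91 - 13 w$ ($u{\left(w \right)} = - 13 \left(w - 7\right) = - 13 \left(-7 + w\right) = 91 - 13 w$)
$\frac{-116 + 226}{220 + 104} \left(-456\right) + u{\left(0 \right)} = \frac{-116 + 226}{220 + 104} \left(-456\right) + \left(91 - 0\right) = \frac{110}{324} \left(-456\right) + \left(91 + 0\right) = 110 \cdot \frac{1}{324} \left(-456\right) + 91 = \frac{55}{162} \left(-456\right) + 91 = - \frac{4180}{27} + 91 = - \frac{1723}{27}$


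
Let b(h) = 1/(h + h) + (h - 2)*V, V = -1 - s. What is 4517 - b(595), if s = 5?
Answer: 9609249/1190 ≈ 8075.0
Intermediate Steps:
V = -6 (V = -1 - 1*5 = -1 - 5 = -6)
b(h) = 12 + 1/(2*h) - 6*h (b(h) = 1/(h + h) + (h - 2)*(-6) = 1/(2*h) + (-2 + h)*(-6) = 1/(2*h) + (12 - 6*h) = 12 + 1/(2*h) - 6*h)
4517 - b(595) = 4517 - (12 + (½)/595 - 6*595) = 4517 - (12 + (½)*(1/595) - 3570) = 4517 - (12 + 1/1190 - 3570) = 4517 - 1*(-4234019/1190) = 4517 + 4234019/1190 = 9609249/1190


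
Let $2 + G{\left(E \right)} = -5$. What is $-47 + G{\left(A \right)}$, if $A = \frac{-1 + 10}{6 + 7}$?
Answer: $-54$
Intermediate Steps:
$A = \frac{9}{13} \approx 0.69231$
$G{\left(E \right)} = -7$ ($G{\left(E \right)} = -2 - 5 = -7$)
$-47 + G{\left(A \right)} = -47 - 7 = -54$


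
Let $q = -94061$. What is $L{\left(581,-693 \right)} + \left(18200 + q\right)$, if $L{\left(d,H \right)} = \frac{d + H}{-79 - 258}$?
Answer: $- \frac{25565045}{337} \approx -75861.0$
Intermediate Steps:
$L{\left(d,H \right)} = - \frac{H}{337} - \frac{d}{337}$ ($L{\left(d,H \right)} = \frac{H + d}{-337} = \left(H + d\right) \left(- \frac{1}{337}\right) = - \frac{H}{337} - \frac{d}{337}$)
$L{\left(581,-693 \right)} + \left(18200 + q\right) = \left(\left(- \frac{1}{337}\right) \left(-693\right) - \frac{581}{337}\right) + \left(18200 - 94061\right) = \left(\frac{693}{337} - \frac{581}{337}\right) - 75861 = \frac{112}{337} - 75861 = - \frac{25565045}{337}$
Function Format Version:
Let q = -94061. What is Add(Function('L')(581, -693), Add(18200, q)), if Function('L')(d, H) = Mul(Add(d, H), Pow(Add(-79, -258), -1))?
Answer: Rational(-25565045, 337) ≈ -75861.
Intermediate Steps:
Function('L')(d, H) = Add(Mul(Rational(-1, 337), H), Mul(Rational(-1, 337), d)) (Function('L')(d, H) = Mul(Add(H, d), Pow(-337, -1)) = Mul(Add(H, d), Rational(-1, 337)) = Add(Mul(Rational(-1, 337), H), Mul(Rational(-1, 337), d)))
Add(Function('L')(581, -693), Add(18200, q)) = Add(Add(Mul(Rational(-1, 337), -693), Mul(Rational(-1, 337), 581)), Add(18200, -94061)) = Add(Add(Rational(693, 337), Rational(-581, 337)), -75861) = Add(Rational(112, 337), -75861) = Rational(-25565045, 337)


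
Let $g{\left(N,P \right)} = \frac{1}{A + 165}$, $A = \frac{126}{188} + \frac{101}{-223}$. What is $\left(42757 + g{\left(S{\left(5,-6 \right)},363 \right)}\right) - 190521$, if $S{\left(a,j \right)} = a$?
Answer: $- \frac{511748823778}{3463285} \approx -1.4776 \cdot 10^{5}$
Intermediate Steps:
$A = \frac{4555}{20962}$ ($A = 126 \cdot \frac{1}{188} + 101 \left(- \frac{1}{223}\right) = \frac{63}{94} - \frac{101}{223} = \frac{4555}{20962} \approx 0.2173$)
$g{\left(N,P \right)} = \frac{20962}{3463285}$ ($g{\left(N,P \right)} = \frac{1}{\frac{4555}{20962} + 165} = \frac{1}{\frac{3463285}{20962}} = \frac{20962}{3463285}$)
$\left(42757 + g{\left(S{\left(5,-6 \right)},363 \right)}\right) - 190521 = \left(42757 + \frac{20962}{3463285}\right) - 190521 = \frac{148079697707}{3463285} - 190521 = - \frac{511748823778}{3463285}$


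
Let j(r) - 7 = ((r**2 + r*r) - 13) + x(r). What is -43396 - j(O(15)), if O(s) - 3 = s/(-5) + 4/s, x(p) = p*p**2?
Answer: -146441794/3375 ≈ -43390.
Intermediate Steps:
x(p) = p**3
O(s) = 3 + 4/s - s/5 (O(s) = 3 + (s/(-5) + 4/s) = 3 + (s*(-1/5) + 4/s) = 3 + (-s/5 + 4/s) = 3 + (4/s - s/5) = 3 + 4/s - s/5)
j(r) = -6 + r**3 + 2*r**2 (j(r) = 7 + (((r**2 + r*r) - 13) + r**3) = 7 + (((r**2 + r**2) - 13) + r**3) = 7 + ((2*r**2 - 13) + r**3) = 7 + ((-13 + 2*r**2) + r**3) = 7 + (-13 + r**3 + 2*r**2) = -6 + r**3 + 2*r**2)
-43396 - j(O(15)) = -43396 - (-6 + (3 + 4/15 - 1/5*15)**3 + 2*(3 + 4/15 - 1/5*15)**2) = -43396 - (-6 + (3 + 4*(1/15) - 3)**3 + 2*(3 + 4*(1/15) - 3)**2) = -43396 - (-6 + (3 + 4/15 - 3)**3 + 2*(3 + 4/15 - 3)**2) = -43396 - (-6 + (4/15)**3 + 2*(4/15)**2) = -43396 - (-6 + 64/3375 + 2*(16/225)) = -43396 - (-6 + 64/3375 + 32/225) = -43396 - 1*(-19706/3375) = -43396 + 19706/3375 = -146441794/3375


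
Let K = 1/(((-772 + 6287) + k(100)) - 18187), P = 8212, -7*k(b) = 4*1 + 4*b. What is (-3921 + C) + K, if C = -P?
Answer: -1081147371/89108 ≈ -12133.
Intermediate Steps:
k(b) = -4/7 - 4*b/7 (k(b) = -(4*1 + 4*b)/7 = -(4 + 4*b)/7 = -4/7 - 4*b/7)
C = -8212 (C = -1*8212 = -8212)
K = -7/89108 (K = 1/(((-772 + 6287) + (-4/7 - 4/7*100)) - 18187) = 1/((5515 + (-4/7 - 400/7)) - 18187) = 1/((5515 - 404/7) - 18187) = 1/(38201/7 - 18187) = 1/(-89108/7) = -7/89108 ≈ -7.8556e-5)
(-3921 + C) + K = (-3921 - 8212) - 7/89108 = -12133 - 7/89108 = -1081147371/89108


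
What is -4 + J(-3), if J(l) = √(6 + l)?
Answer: -4 + √3 ≈ -2.2679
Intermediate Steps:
-4 + J(-3) = -4 + √(6 - 3) = -4 + √3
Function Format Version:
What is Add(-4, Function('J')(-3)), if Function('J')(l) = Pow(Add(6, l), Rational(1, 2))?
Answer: Add(-4, Pow(3, Rational(1, 2))) ≈ -2.2679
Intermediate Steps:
Add(-4, Function('J')(-3)) = Add(-4, Pow(Add(6, -3), Rational(1, 2))) = Add(-4, Pow(3, Rational(1, 2)))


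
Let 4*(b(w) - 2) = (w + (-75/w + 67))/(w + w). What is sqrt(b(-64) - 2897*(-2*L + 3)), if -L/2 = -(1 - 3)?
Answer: I*sqrt(2088305174)/256 ≈ 178.51*I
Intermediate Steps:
L = -4 (L = -(-2)*(1 - 3) = -(-2)*(-2) = -2*2 = -4)
b(w) = 2 + (67 + w - 75/w)/(8*w) (b(w) = 2 + ((w + (-75/w + 67))/(w + w))/4 = 2 + ((w + (67 - 75/w))/((2*w)))/4 = 2 + ((67 + w - 75/w)*(1/(2*w)))/4 = 2 + ((67 + w - 75/w)/(2*w))/4 = 2 + (67 + w - 75/w)/(8*w))
sqrt(b(-64) - 2897*(-2*L + 3)) = sqrt((1/8)*(-75 + 17*(-64)**2 + 67*(-64))/(-64)**2 - 2897*(-2*(-4) + 3)) = sqrt((1/8)*(1/4096)*(-75 + 17*4096 - 4288) - 2897*(8 + 3)) = sqrt((1/8)*(1/4096)*(-75 + 69632 - 4288) - 2897*11) = sqrt((1/8)*(1/4096)*65269 - 31867) = sqrt(65269/32768 - 31867) = sqrt(-1044152587/32768) = I*sqrt(2088305174)/256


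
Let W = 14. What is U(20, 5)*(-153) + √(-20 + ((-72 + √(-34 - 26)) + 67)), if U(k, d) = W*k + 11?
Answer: -44523 + √(-25 + 2*I*√15) ≈ -44522.0 + 5.0583*I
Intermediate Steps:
U(k, d) = 11 + 14*k (U(k, d) = 14*k + 11 = 11 + 14*k)
U(20, 5)*(-153) + √(-20 + ((-72 + √(-34 - 26)) + 67)) = (11 + 14*20)*(-153) + √(-20 + ((-72 + √(-34 - 26)) + 67)) = (11 + 280)*(-153) + √(-20 + ((-72 + √(-60)) + 67)) = 291*(-153) + √(-20 + ((-72 + 2*I*√15) + 67)) = -44523 + √(-20 + (-5 + 2*I*√15)) = -44523 + √(-25 + 2*I*√15)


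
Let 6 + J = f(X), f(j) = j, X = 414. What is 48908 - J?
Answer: 48500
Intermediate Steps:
J = 408 (J = -6 + 414 = 408)
48908 - J = 48908 - 1*408 = 48908 - 408 = 48500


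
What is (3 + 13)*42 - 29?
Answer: 643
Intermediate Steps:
(3 + 13)*42 - 29 = 16*42 - 29 = 672 - 29 = 643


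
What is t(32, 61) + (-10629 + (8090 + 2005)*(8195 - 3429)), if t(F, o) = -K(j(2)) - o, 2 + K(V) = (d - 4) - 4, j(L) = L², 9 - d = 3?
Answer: 48102084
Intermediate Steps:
d = 6 (d = 9 - 1*3 = 9 - 3 = 6)
K(V) = -4 (K(V) = -2 + ((6 - 4) - 4) = -2 + (2 - 4) = -2 - 2 = -4)
t(F, o) = 4 - o (t(F, o) = -1*(-4) - o = 4 - o)
t(32, 61) + (-10629 + (8090 + 2005)*(8195 - 3429)) = (4 - 1*61) + (-10629 + (8090 + 2005)*(8195 - 3429)) = (4 - 61) + (-10629 + 10095*4766) = -57 + (-10629 + 48112770) = -57 + 48102141 = 48102084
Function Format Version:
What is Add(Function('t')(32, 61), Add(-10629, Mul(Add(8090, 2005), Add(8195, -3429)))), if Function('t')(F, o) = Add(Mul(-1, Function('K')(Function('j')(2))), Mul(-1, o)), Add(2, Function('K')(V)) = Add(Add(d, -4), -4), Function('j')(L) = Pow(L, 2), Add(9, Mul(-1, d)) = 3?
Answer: 48102084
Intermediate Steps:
d = 6 (d = Add(9, Mul(-1, 3)) = Add(9, -3) = 6)
Function('K')(V) = -4 (Function('K')(V) = Add(-2, Add(Add(6, -4), -4)) = Add(-2, Add(2, -4)) = Add(-2, -2) = -4)
Function('t')(F, o) = Add(4, Mul(-1, o)) (Function('t')(F, o) = Add(Mul(-1, -4), Mul(-1, o)) = Add(4, Mul(-1, o)))
Add(Function('t')(32, 61), Add(-10629, Mul(Add(8090, 2005), Add(8195, -3429)))) = Add(Add(4, Mul(-1, 61)), Add(-10629, Mul(Add(8090, 2005), Add(8195, -3429)))) = Add(Add(4, -61), Add(-10629, Mul(10095, 4766))) = Add(-57, Add(-10629, 48112770)) = Add(-57, 48102141) = 48102084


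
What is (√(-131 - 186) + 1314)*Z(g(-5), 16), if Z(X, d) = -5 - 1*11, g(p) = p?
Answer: -21024 - 16*I*√317 ≈ -21024.0 - 284.87*I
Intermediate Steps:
Z(X, d) = -16 (Z(X, d) = -5 - 11 = -16)
(√(-131 - 186) + 1314)*Z(g(-5), 16) = (√(-131 - 186) + 1314)*(-16) = (√(-317) + 1314)*(-16) = (I*√317 + 1314)*(-16) = (1314 + I*√317)*(-16) = -21024 - 16*I*√317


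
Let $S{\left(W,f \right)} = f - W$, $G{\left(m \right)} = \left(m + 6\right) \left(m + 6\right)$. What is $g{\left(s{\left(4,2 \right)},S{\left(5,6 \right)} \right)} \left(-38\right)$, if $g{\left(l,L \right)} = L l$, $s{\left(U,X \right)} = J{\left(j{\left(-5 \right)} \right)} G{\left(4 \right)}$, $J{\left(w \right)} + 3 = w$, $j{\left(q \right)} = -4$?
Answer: $26600$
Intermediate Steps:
$J{\left(w \right)} = -3 + w$
$G{\left(m \right)} = \left(6 + m\right)^{2}$ ($G{\left(m \right)} = \left(6 + m\right) \left(6 + m\right) = \left(6 + m\right)^{2}$)
$s{\left(U,X \right)} = -700$ ($s{\left(U,X \right)} = \left(-3 - 4\right) \left(6 + 4\right)^{2} = - 7 \cdot 10^{2} = \left(-7\right) 100 = -700$)
$g{\left(s{\left(4,2 \right)},S{\left(5,6 \right)} \right)} \left(-38\right) = \left(6 - 5\right) \left(-700\right) \left(-38\right) = 1 \left(-700\right) \left(-38\right) = \left(-700\right) \left(-38\right) = 26600$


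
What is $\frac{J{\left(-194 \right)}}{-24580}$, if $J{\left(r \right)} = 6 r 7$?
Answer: $\frac{2037}{6145} \approx 0.33149$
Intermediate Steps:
$J{\left(r \right)} = 42 r$
$\frac{J{\left(-194 \right)}}{-24580} = \frac{42 \left(-194\right)}{-24580} = \left(-8148\right) \left(- \frac{1}{24580}\right) = \frac{2037}{6145}$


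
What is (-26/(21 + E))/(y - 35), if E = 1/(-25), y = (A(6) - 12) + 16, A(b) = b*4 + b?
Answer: 325/262 ≈ 1.2405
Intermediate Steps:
A(b) = 5*b (A(b) = 4*b + b = 5*b)
y = 34 (y = (5*6 - 12) + 16 = (30 - 12) + 16 = 18 + 16 = 34)
E = -1/25 ≈ -0.040000
(-26/(21 + E))/(y - 35) = (-26/(21 - 1/25))/(34 - 35) = -26/524/25/(-1) = -26*25/524*(-1) = -325/262*(-1) = 325/262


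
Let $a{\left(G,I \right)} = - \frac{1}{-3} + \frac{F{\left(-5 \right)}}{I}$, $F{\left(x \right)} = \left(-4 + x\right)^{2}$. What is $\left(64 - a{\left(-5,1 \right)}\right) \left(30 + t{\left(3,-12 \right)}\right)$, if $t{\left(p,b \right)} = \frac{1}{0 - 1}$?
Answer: $- \frac{1508}{3} \approx -502.67$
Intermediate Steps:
$t{\left(p,b \right)} = -1$ ($t{\left(p,b \right)} = \frac{1}{-1} = -1$)
$a{\left(G,I \right)} = \frac{1}{3} + \frac{81}{I}$ ($a{\left(G,I \right)} = - \frac{1}{-3} + \frac{\left(-4 - 5\right)^{2}}{I} = \left(-1\right) \left(- \frac{1}{3}\right) + \frac{\left(-9\right)^{2}}{I} = \frac{1}{3} + \frac{81}{I}$)
$\left(64 - a{\left(-5,1 \right)}\right) \left(30 + t{\left(3,-12 \right)}\right) = \left(64 - \frac{243 + 1}{3 \cdot 1}\right) \left(30 - 1\right) = \left(64 - \frac{1}{3} \cdot 1 \cdot 244\right) 29 = \left(64 - \frac{244}{3}\right) 29 = \left(- \frac{52}{3}\right) 29 = - \frac{1508}{3}$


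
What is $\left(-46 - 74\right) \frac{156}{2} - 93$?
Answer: $-9453$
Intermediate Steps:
$\left(-46 - 74\right) \frac{156}{2} - 93 = \left(-46 - 74\right) 156 \cdot \frac{1}{2} - 93 = \left(-120\right) 78 - 93 = -9360 - 93 = -9453$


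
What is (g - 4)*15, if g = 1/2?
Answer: -105/2 ≈ -52.500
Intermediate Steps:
g = 1/2 ≈ 0.50000
(g - 4)*15 = (1/2 - 4)*15 = -7/2*15 = -105/2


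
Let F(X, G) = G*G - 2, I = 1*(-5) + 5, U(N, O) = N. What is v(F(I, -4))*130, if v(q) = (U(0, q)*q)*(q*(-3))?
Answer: 0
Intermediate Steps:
I = 0 (I = -5 + 5 = 0)
F(X, G) = -2 + G² (F(X, G) = G² - 2 = -2 + G²)
v(q) = 0 (v(q) = (0*q)*(q*(-3)) = 0*(-3*q) = 0)
v(F(I, -4))*130 = 0*130 = 0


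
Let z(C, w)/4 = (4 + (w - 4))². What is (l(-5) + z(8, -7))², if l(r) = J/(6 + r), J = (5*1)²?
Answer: 48841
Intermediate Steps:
J = 25 (J = 5² = 25)
l(r) = 25/(6 + r)
z(C, w) = 4*w² (z(C, w) = 4*(4 + (w - 4))² = 4*(4 + (-4 + w))² = 4*w²)
(l(-5) + z(8, -7))² = (25/(6 - 5) + 4*(-7)²)² = (25/1 + 4*49)² = (25*1 + 196)² = (25 + 196)² = 221² = 48841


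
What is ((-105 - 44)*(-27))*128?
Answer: 514944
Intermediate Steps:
((-105 - 44)*(-27))*128 = -149*(-27)*128 = 4023*128 = 514944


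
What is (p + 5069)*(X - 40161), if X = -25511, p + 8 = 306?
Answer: -352461624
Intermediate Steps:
p = 298 (p = -8 + 306 = 298)
(p + 5069)*(X - 40161) = (298 + 5069)*(-25511 - 40161) = 5367*(-65672) = -352461624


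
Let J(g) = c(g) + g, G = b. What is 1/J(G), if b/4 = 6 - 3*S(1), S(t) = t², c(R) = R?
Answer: 1/24 ≈ 0.041667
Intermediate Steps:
b = 12 (b = 4*(6 - 3*1²) = 4*(6 - 3*1) = 4*(6 - 3) = 4*3 = 12)
G = 12
J(g) = 2*g (J(g) = g + g = 2*g)
1/J(G) = 1/(2*12) = 1/24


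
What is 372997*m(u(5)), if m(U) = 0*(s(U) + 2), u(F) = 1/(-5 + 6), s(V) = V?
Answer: 0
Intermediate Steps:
u(F) = 1 (u(F) = 1/1 = 1)
m(U) = 0 (m(U) = 0*(U + 2) = 0*(2 + U) = 0)
372997*m(u(5)) = 372997*0 = 0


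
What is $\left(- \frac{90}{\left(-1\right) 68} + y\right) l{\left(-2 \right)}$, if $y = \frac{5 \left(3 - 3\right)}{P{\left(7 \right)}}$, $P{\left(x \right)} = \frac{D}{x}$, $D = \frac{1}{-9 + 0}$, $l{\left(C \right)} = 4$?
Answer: $\frac{90}{17} \approx 5.2941$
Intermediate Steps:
$D = - \frac{1}{9}$ ($D = \frac{1}{-9} = - \frac{1}{9} \approx -0.11111$)
$P{\left(x \right)} = - \frac{1}{9 x}$
$y = 0$ ($y = \frac{5 \left(3 - 3\right)}{\left(- \frac{1}{9}\right) \frac{1}{7}} = \frac{5 \cdot 0}{\left(- \frac{1}{9}\right) \frac{1}{7}} = \frac{0}{- \frac{1}{63}} = 0 \left(-63\right) = 0$)
$\left(- \frac{90}{\left(-1\right) 68} + y\right) l{\left(-2 \right)} = \left(- \frac{90}{\left(-1\right) 68} + 0\right) 4 = \left(- \frac{90}{-68} + 0\right) 4 = \left(\left(-90\right) \left(- \frac{1}{68}\right) + 0\right) 4 = \left(\frac{45}{34} + 0\right) 4 = \frac{45}{34} \cdot 4 = \frac{90}{17}$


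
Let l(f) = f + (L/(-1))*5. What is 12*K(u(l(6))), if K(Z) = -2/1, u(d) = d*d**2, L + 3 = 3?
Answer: -24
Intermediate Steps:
L = 0 (L = -3 + 3 = 0)
l(f) = f (l(f) = f + (0/(-1))*5 = f + (0*(-1))*5 = f + 0*5 = f + 0 = f)
u(d) = d**3
K(Z) = -2 (K(Z) = -2*1 = -2)
12*K(u(l(6))) = 12*(-2) = -24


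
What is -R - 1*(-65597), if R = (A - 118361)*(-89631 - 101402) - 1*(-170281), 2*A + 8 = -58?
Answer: -22617265686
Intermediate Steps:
A = -33 (A = -4 + (1/2)*(-58) = -4 - 29 = -33)
R = 22617331283 (R = (-33 - 118361)*(-89631 - 101402) - 1*(-170281) = -118394*(-191033) + 170281 = 22617161002 + 170281 = 22617331283)
-R - 1*(-65597) = -1*22617331283 - 1*(-65597) = -22617331283 + 65597 = -22617265686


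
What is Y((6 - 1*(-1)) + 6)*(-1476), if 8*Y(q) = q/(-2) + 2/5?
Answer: 22509/20 ≈ 1125.4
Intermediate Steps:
Y(q) = 1/20 - q/16 (Y(q) = (q/(-2) + 2/5)/8 = (q*(-1/2) + 2*(1/5))/8 = (-q/2 + 2/5)/8 = (2/5 - q/2)/8 = 1/20 - q/16)
Y((6 - 1*(-1)) + 6)*(-1476) = (1/20 - ((6 - 1*(-1)) + 6)/16)*(-1476) = (1/20 - ((6 + 1) + 6)/16)*(-1476) = (1/20 - (7 + 6)/16)*(-1476) = (1/20 - 1/16*13)*(-1476) = (1/20 - 13/16)*(-1476) = -61/80*(-1476) = 22509/20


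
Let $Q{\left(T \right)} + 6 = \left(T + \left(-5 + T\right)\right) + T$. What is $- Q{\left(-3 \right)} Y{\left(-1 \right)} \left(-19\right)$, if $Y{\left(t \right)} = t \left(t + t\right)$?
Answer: $-760$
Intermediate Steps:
$Q{\left(T \right)} = -11 + 3 T$ ($Q{\left(T \right)} = -6 + \left(\left(T + \left(-5 + T\right)\right) + T\right) = -6 + \left(\left(-5 + 2 T\right) + T\right) = -6 + \left(-5 + 3 T\right) = -11 + 3 T$)
$Y{\left(t \right)} = 2 t^{2}$ ($Y{\left(t \right)} = t 2 t = 2 t^{2}$)
$- Q{\left(-3 \right)} Y{\left(-1 \right)} \left(-19\right) = - \left(-11 + 3 \left(-3\right)\right) 2 \left(-1\right)^{2} \left(-19\right) = - \left(-11 - 9\right) 2 \cdot 1 \left(-19\right) = - \left(-20\right) 2 \left(-19\right) = - \left(-40\right) \left(-19\right) = \left(-1\right) 760 = -760$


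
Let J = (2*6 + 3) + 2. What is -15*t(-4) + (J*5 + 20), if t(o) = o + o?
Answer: 225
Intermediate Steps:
t(o) = 2*o
J = 17 (J = (12 + 3) + 2 = 15 + 2 = 17)
-15*t(-4) + (J*5 + 20) = -30*(-4) + (17*5 + 20) = -15*(-8) + (85 + 20) = 120 + 105 = 225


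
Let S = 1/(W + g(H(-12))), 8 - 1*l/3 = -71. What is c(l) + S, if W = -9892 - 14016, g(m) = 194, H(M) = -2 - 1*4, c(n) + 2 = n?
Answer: 5572789/23714 ≈ 235.00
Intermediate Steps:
l = 237 (l = 24 - 3*(-71) = 24 + 213 = 237)
c(n) = -2 + n
H(M) = -6 (H(M) = -2 - 4 = -6)
W = -23908
S = -1/23714 (S = 1/(-23908 + 194) = 1/(-23714) = -1/23714 ≈ -4.2169e-5)
c(l) + S = (-2 + 237) - 1/23714 = 235 - 1/23714 = 5572789/23714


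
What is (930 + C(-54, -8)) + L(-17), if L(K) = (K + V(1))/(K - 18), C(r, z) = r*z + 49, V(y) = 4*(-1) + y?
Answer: 9881/7 ≈ 1411.6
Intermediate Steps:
V(y) = -4 + y
C(r, z) = 49 + r*z
L(K) = (-3 + K)/(-18 + K) (L(K) = (K + (-4 + 1))/(K - 18) = (K - 3)/(-18 + K) = (-3 + K)/(-18 + K))
(930 + C(-54, -8)) + L(-17) = (930 + (49 - 54*(-8))) + (-3 - 17)/(-18 - 17) = (930 + (49 + 432)) - 20/(-35) = (930 + 481) - 1/35*(-20) = 1411 + 4/7 = 9881/7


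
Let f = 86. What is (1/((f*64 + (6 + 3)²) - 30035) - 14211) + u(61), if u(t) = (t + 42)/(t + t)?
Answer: -10596868418/745725 ≈ -14210.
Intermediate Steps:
u(t) = (42 + t)/(2*t) (u(t) = (42 + t)/((2*t)) = (42 + t)*(1/(2*t)) = (42 + t)/(2*t))
(1/((f*64 + (6 + 3)²) - 30035) - 14211) + u(61) = (1/((86*64 + (6 + 3)²) - 30035) - 14211) + (½)*(42 + 61)/61 = (1/((5504 + 9²) - 30035) - 14211) + (½)*(1/61)*103 = (1/((5504 + 81) - 30035) - 14211) + 103/122 = (1/(5585 - 30035) - 14211) + 103/122 = (1/(-24450) - 14211) + 103/122 = (-1/24450 - 14211) + 103/122 = -347458951/24450 + 103/122 = -10596868418/745725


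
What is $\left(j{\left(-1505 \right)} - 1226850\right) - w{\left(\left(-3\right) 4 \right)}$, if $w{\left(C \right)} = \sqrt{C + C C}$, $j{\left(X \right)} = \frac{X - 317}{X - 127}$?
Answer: $- \frac{1001108689}{816} - 2 \sqrt{33} \approx -1.2269 \cdot 10^{6}$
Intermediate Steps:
$j{\left(X \right)} = \frac{-317 + X}{-127 + X}$
$w{\left(C \right)} = \sqrt{C + C^{2}}$
$\left(j{\left(-1505 \right)} - 1226850\right) - w{\left(\left(-3\right) 4 \right)} = \left(\frac{-317 - 1505}{-127 - 1505} - 1226850\right) - \sqrt{\left(-3\right) 4 \left(1 - 12\right)} = \left(\frac{1}{-1632} \left(-1822\right) - 1226850\right) - \sqrt{- 12 \left(1 - 12\right)} = \left(\left(- \frac{1}{1632}\right) \left(-1822\right) - 1226850\right) - \sqrt{\left(-12\right) \left(-11\right)} = \left(\frac{911}{816} - 1226850\right) - \sqrt{132} = - \frac{1001108689}{816} - 2 \sqrt{33}$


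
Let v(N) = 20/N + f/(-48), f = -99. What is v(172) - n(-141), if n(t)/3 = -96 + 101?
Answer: -8821/688 ≈ -12.821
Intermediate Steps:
n(t) = 15 (n(t) = 3*(-96 + 101) = 3*5 = 15)
v(N) = 33/16 + 20/N (v(N) = 20/N - 99/(-48) = 20/N - 99*(-1/48) = 20/N + 33/16 = 33/16 + 20/N)
v(172) - n(-141) = (33/16 + 20/172) - 1*15 = (33/16 + 20*(1/172)) - 15 = (33/16 + 5/43) - 15 = 1499/688 - 15 = -8821/688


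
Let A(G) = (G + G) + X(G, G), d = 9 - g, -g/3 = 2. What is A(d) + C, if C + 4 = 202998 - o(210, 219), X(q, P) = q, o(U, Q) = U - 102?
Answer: 202931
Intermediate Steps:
o(U, Q) = -102 + U
g = -6 (g = -3*2 = -6)
d = 15 (d = 9 - 1*(-6) = 9 + 6 = 15)
C = 202886 (C = -4 + (202998 - (-102 + 210)) = -4 + (202998 - 1*108) = -4 + (202998 - 108) = -4 + 202890 = 202886)
A(G) = 3*G (A(G) = (G + G) + G = 2*G + G = 3*G)
A(d) + C = 3*15 + 202886 = 45 + 202886 = 202931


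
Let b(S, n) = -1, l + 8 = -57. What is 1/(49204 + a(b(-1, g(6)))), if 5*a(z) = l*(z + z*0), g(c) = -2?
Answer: 1/49217 ≈ 2.0318e-5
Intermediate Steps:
l = -65 (l = -8 - 57 = -65)
a(z) = -13*z (a(z) = (-65*(z + z*0))/5 = (-65*(z + 0))/5 = (-65*z)/5 = -13*z)
1/(49204 + a(b(-1, g(6)))) = 1/(49204 - 13*(-1)) = 1/(49204 + 13) = 1/49217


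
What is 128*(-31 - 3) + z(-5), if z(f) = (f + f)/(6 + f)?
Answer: -4362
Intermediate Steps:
z(f) = 2*f/(6 + f) (z(f) = (2*f)/(6 + f) = 2*f/(6 + f))
128*(-31 - 3) + z(-5) = 128*(-31 - 3) + 2*(-5)/(6 - 5) = 128*(-34) + 2*(-5)/1 = -4352 + 2*(-5)*1 = -4352 - 10 = -4362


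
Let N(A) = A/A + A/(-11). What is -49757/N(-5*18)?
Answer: -547327/101 ≈ -5419.1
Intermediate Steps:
N(A) = 1 - A/11 (N(A) = 1 + A*(-1/11) = 1 - A/11)
-49757/N(-5*18) = -49757/(1 - (-5)*18/11) = -49757/(1 - 1/11*(-90)) = -49757/(1 + 90/11) = -49757/101/11 = -49757*11/101 = -547327/101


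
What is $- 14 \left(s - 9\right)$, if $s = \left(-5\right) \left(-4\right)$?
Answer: $-154$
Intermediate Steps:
$s = 20$
$- 14 \left(s - 9\right) = - 14 \left(20 - 9\right) = \left(-14\right) 11 = -154$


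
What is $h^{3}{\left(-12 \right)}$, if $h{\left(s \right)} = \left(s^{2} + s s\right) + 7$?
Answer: $25672375$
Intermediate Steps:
$h{\left(s \right)} = 7 + 2 s^{2}$ ($h{\left(s \right)} = \left(s^{2} + s^{2}\right) + 7 = 2 s^{2} + 7 = 7 + 2 s^{2}$)
$h^{3}{\left(-12 \right)} = \left(7 + 2 \left(-12\right)^{2}\right)^{3} = \left(7 + 2 \cdot 144\right)^{3} = \left(7 + 288\right)^{3} = 295^{3} = 25672375$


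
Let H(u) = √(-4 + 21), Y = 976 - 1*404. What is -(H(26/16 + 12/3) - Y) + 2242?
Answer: 2814 - √17 ≈ 2809.9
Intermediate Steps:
Y = 572 (Y = 976 - 404 = 572)
H(u) = √17
-(H(26/16 + 12/3) - Y) + 2242 = -(√17 - 1*572) + 2242 = -(√17 - 572) + 2242 = -(-572 + √17) + 2242 = (572 - √17) + 2242 = 2814 - √17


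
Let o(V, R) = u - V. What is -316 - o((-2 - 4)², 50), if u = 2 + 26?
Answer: -308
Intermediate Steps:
u = 28
o(V, R) = 28 - V
-316 - o((-2 - 4)², 50) = -316 - (28 - (-2 - 4)²) = -316 - (28 - 1*(-6)²) = -316 - (28 - 1*36) = -316 - (28 - 36) = -316 - 1*(-8) = -316 + 8 = -308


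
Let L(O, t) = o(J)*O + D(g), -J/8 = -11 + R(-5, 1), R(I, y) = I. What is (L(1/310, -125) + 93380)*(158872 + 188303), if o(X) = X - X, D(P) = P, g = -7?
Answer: 32416771275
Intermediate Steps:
J = 128 (J = -8*(-11 - 5) = -8*(-16) = 128)
o(X) = 0
L(O, t) = -7 (L(O, t) = 0*O - 7 = 0 - 7 = -7)
(L(1/310, -125) + 93380)*(158872 + 188303) = (-7 + 93380)*(158872 + 188303) = 93373*347175 = 32416771275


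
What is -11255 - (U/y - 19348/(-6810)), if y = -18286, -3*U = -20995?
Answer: -700932476089/62263830 ≈ -11257.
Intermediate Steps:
U = 20995/3 (U = -1/3*(-20995) = 20995/3 ≈ 6998.3)
-11255 - (U/y - 19348/(-6810)) = -11255 - ((20995/3)/(-18286) - 19348/(-6810)) = -11255 - ((20995/3)*(-1/18286) - 19348*(-1/6810)) = -11255 - (-20995/54858 + 9674/3405) = -11255 - 1*153069439/62263830 = -11255 - 153069439/62263830 = -700932476089/62263830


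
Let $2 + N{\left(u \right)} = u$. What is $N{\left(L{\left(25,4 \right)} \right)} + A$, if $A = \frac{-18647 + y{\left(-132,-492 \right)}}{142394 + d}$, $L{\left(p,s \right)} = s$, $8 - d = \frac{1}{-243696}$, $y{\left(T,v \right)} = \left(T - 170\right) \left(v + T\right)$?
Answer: $\frac{110785420082}{34702797793} \approx 3.1924$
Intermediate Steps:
$y{\left(T,v \right)} = \left(-170 + T\right) \left(T + v\right)$
$d = \frac{1949569}{243696}$ ($d = 8 - \frac{1}{-243696} = 8 - - \frac{1}{243696} = 8 + \frac{1}{243696} = \frac{1949569}{243696} \approx 8.0$)
$N{\left(u \right)} = -2 + u$
$A = \frac{41379824496}{34702797793}$ ($A = \frac{-18647 - \left(-171024 - 17424\right)}{142394 + \frac{1949569}{243696}} = \frac{-18647 + \left(17424 + 22440 + 83640 + 64944\right)}{\frac{34702797793}{243696}} = \left(-18647 + 188448\right) \frac{243696}{34702797793} = 169801 \cdot \frac{243696}{34702797793} = \frac{41379824496}{34702797793} \approx 1.1924$)
$N{\left(L{\left(25,4 \right)} \right)} + A = \left(-2 + 4\right) + \frac{41379824496}{34702797793} = 2 + \frac{41379824496}{34702797793} = \frac{110785420082}{34702797793}$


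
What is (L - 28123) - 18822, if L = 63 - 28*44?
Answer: -48114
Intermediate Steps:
L = -1169 (L = 63 - 1232 = -1169)
(L - 28123) - 18822 = (-1169 - 28123) - 18822 = -29292 - 18822 = -48114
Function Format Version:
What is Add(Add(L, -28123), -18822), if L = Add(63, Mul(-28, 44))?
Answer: -48114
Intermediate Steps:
L = -1169 (L = Add(63, -1232) = -1169)
Add(Add(L, -28123), -18822) = Add(Add(-1169, -28123), -18822) = Add(-29292, -18822) = -48114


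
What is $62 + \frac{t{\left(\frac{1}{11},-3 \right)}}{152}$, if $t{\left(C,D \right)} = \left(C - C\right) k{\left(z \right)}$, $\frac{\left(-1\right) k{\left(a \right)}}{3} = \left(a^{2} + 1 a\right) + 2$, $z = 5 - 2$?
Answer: $62$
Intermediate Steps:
$z = 3$
$k{\left(a \right)} = -6 - 3 a - 3 a^{2}$ ($k{\left(a \right)} = - 3 \left(\left(a^{2} + 1 a\right) + 2\right) = - 3 \left(\left(a^{2} + a\right) + 2\right) = - 3 \left(\left(a + a^{2}\right) + 2\right) = - 3 \left(2 + a + a^{2}\right) = -6 - 3 a - 3 a^{2}$)
$t{\left(C,D \right)} = 0$ ($t{\left(C,D \right)} = \left(C - C\right) \left(-6 - 9 - 3 \cdot 3^{2}\right) = 0 \left(-6 - 9 - 27\right) = 0 \left(-42\right) = 0$)
$62 + \frac{t{\left(\frac{1}{11},-3 \right)}}{152} = 62 + \frac{0}{152} = 62 + 0 \cdot \frac{1}{152} = 62 + 0 = 62$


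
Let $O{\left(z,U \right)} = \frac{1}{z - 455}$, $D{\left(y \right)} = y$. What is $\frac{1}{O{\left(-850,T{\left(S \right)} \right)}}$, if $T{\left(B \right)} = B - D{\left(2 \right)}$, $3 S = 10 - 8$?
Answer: $-1305$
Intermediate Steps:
$S = \frac{2}{3}$ ($S = \frac{10 - 8}{3} = \frac{1}{3} \cdot 2 = \frac{2}{3} \approx 0.66667$)
$T{\left(B \right)} = -2 + B$ ($T{\left(B \right)} = B - 2 = -2 + B$)
$O{\left(z,U \right)} = \frac{1}{-455 + z}$
$\frac{1}{O{\left(-850,T{\left(S \right)} \right)}} = \frac{1}{\frac{1}{-455 - 850}} = \frac{1}{\frac{1}{-1305}} = \frac{1}{- \frac{1}{1305}} = -1305$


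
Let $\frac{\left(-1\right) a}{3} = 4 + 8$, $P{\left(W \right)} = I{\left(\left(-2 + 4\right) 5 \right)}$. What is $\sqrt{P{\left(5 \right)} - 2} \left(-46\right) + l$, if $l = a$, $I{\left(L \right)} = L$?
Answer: $-36 - 92 \sqrt{2} \approx -166.11$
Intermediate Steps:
$P{\left(W \right)} = 10$ ($P{\left(W \right)} = \left(-2 + 4\right) 5 = 2 \cdot 5 = 10$)
$a = -36$ ($a = - 3 \left(4 + 8\right) = \left(-3\right) 12 = -36$)
$l = -36$
$\sqrt{P{\left(5 \right)} - 2} \left(-46\right) + l = \sqrt{10 - 2} \left(-46\right) - 36 = \sqrt{8} \left(-46\right) - 36 = 2 \sqrt{2} \left(-46\right) - 36 = - 92 \sqrt{2} - 36 = -36 - 92 \sqrt{2}$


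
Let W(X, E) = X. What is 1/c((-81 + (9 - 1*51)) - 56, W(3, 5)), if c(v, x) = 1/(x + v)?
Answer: -176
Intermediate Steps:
c(v, x) = 1/(v + x)
1/c((-81 + (9 - 1*51)) - 56, W(3, 5)) = 1/(1/(((-81 + (9 - 1*51)) - 56) + 3)) = 1/(1/(((-81 + (9 - 51)) - 56) + 3)) = 1/(1/(((-81 - 42) - 56) + 3)) = 1/(1/((-123 - 56) + 3)) = 1/(1/(-179 + 3)) = 1/(1/(-176)) = 1/(-1/176) = -176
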